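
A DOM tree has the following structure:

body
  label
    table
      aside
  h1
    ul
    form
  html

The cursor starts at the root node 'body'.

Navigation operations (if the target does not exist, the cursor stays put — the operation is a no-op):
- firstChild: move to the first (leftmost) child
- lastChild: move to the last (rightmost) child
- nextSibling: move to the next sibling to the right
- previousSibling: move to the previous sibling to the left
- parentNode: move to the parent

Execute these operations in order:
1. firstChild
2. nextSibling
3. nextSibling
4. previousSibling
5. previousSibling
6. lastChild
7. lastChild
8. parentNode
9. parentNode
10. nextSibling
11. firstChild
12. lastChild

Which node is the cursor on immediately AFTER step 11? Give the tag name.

After 1 (firstChild): label
After 2 (nextSibling): h1
After 3 (nextSibling): html
After 4 (previousSibling): h1
After 5 (previousSibling): label
After 6 (lastChild): table
After 7 (lastChild): aside
After 8 (parentNode): table
After 9 (parentNode): label
After 10 (nextSibling): h1
After 11 (firstChild): ul

Answer: ul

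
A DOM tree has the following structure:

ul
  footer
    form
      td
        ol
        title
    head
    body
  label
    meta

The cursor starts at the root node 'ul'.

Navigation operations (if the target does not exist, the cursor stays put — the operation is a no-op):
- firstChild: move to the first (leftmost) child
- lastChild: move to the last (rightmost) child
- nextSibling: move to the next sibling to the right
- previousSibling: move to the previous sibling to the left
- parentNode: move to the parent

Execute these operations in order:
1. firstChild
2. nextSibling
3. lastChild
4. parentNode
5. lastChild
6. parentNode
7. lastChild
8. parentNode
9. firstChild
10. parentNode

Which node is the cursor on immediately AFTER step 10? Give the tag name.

Answer: label

Derivation:
After 1 (firstChild): footer
After 2 (nextSibling): label
After 3 (lastChild): meta
After 4 (parentNode): label
After 5 (lastChild): meta
After 6 (parentNode): label
After 7 (lastChild): meta
After 8 (parentNode): label
After 9 (firstChild): meta
After 10 (parentNode): label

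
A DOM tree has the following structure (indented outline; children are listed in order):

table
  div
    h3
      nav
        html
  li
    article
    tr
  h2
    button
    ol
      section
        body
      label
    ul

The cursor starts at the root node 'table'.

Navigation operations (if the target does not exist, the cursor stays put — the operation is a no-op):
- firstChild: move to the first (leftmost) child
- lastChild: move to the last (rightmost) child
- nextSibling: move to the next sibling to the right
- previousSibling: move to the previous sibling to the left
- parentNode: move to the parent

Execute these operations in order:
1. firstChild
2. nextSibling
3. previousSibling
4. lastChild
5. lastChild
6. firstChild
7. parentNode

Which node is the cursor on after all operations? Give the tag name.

Answer: nav

Derivation:
After 1 (firstChild): div
After 2 (nextSibling): li
After 3 (previousSibling): div
After 4 (lastChild): h3
After 5 (lastChild): nav
After 6 (firstChild): html
After 7 (parentNode): nav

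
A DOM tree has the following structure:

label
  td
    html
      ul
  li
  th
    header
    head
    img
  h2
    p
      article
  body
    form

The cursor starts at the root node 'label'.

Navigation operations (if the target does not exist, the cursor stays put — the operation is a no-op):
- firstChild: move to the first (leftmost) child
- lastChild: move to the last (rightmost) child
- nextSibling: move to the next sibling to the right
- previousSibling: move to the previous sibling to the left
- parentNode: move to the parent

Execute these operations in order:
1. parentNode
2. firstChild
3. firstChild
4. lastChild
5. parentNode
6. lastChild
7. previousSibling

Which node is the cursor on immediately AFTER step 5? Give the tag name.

Answer: html

Derivation:
After 1 (parentNode): label (no-op, stayed)
After 2 (firstChild): td
After 3 (firstChild): html
After 4 (lastChild): ul
After 5 (parentNode): html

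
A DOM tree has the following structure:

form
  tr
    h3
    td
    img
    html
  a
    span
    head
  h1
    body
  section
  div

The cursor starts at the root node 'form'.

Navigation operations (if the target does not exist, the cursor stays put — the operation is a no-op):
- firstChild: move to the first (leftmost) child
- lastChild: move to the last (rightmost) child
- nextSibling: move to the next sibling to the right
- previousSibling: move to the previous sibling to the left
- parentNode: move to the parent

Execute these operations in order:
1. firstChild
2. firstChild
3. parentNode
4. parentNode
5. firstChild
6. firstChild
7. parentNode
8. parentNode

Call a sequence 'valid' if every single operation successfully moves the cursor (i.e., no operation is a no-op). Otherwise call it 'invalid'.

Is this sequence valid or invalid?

Answer: valid

Derivation:
After 1 (firstChild): tr
After 2 (firstChild): h3
After 3 (parentNode): tr
After 4 (parentNode): form
After 5 (firstChild): tr
After 6 (firstChild): h3
After 7 (parentNode): tr
After 8 (parentNode): form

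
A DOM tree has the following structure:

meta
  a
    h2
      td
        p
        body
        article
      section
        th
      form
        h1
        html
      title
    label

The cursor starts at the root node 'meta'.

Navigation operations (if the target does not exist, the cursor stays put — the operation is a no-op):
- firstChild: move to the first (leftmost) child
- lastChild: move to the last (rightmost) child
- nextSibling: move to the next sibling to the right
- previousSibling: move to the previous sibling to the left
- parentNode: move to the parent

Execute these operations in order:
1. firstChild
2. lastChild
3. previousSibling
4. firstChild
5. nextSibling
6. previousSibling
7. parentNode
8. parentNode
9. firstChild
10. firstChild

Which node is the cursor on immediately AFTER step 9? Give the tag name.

After 1 (firstChild): a
After 2 (lastChild): label
After 3 (previousSibling): h2
After 4 (firstChild): td
After 5 (nextSibling): section
After 6 (previousSibling): td
After 7 (parentNode): h2
After 8 (parentNode): a
After 9 (firstChild): h2

Answer: h2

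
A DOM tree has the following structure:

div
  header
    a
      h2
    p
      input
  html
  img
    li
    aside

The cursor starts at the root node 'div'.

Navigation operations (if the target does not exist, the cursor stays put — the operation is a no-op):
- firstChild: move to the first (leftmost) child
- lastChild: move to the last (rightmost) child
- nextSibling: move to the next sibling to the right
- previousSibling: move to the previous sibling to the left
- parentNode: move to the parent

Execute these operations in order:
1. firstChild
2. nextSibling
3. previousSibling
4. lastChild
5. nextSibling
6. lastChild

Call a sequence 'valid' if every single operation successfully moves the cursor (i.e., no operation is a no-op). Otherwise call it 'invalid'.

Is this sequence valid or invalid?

Answer: invalid

Derivation:
After 1 (firstChild): header
After 2 (nextSibling): html
After 3 (previousSibling): header
After 4 (lastChild): p
After 5 (nextSibling): p (no-op, stayed)
After 6 (lastChild): input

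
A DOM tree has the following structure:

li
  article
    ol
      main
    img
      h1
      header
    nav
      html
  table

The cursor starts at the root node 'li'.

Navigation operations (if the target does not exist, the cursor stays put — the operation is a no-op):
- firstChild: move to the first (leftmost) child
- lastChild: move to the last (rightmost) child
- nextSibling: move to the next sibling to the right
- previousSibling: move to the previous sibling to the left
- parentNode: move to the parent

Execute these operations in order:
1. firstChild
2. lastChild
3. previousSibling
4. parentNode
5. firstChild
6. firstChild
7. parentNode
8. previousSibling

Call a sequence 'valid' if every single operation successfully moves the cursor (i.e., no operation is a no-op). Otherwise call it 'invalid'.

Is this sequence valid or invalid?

After 1 (firstChild): article
After 2 (lastChild): nav
After 3 (previousSibling): img
After 4 (parentNode): article
After 5 (firstChild): ol
After 6 (firstChild): main
After 7 (parentNode): ol
After 8 (previousSibling): ol (no-op, stayed)

Answer: invalid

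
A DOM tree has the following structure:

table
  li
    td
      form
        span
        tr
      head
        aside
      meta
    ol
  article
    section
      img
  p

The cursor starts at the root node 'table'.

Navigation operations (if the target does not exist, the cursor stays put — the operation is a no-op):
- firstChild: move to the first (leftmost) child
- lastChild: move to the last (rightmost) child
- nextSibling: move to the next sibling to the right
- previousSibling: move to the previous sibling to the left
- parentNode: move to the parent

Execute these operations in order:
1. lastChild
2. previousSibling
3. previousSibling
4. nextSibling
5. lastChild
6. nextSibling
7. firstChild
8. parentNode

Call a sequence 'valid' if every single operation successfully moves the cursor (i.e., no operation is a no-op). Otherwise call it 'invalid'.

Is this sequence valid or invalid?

Answer: invalid

Derivation:
After 1 (lastChild): p
After 2 (previousSibling): article
After 3 (previousSibling): li
After 4 (nextSibling): article
After 5 (lastChild): section
After 6 (nextSibling): section (no-op, stayed)
After 7 (firstChild): img
After 8 (parentNode): section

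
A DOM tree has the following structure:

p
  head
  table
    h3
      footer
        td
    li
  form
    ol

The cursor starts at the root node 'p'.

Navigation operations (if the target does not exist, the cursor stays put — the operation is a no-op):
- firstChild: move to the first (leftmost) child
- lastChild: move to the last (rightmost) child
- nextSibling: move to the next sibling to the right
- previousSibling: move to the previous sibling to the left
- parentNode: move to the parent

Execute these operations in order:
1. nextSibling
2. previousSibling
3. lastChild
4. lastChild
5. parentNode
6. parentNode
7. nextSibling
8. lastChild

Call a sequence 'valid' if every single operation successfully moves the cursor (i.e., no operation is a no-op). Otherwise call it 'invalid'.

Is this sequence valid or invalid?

After 1 (nextSibling): p (no-op, stayed)
After 2 (previousSibling): p (no-op, stayed)
After 3 (lastChild): form
After 4 (lastChild): ol
After 5 (parentNode): form
After 6 (parentNode): p
After 7 (nextSibling): p (no-op, stayed)
After 8 (lastChild): form

Answer: invalid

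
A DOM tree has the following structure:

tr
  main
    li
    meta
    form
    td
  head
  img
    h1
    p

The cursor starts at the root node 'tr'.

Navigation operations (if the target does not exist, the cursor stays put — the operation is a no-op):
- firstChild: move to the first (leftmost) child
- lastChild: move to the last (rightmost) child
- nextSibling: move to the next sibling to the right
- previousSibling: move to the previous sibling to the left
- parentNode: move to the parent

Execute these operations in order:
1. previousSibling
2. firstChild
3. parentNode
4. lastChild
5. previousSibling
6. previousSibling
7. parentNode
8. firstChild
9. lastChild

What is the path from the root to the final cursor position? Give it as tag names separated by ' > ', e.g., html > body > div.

Answer: tr > main > td

Derivation:
After 1 (previousSibling): tr (no-op, stayed)
After 2 (firstChild): main
After 3 (parentNode): tr
After 4 (lastChild): img
After 5 (previousSibling): head
After 6 (previousSibling): main
After 7 (parentNode): tr
After 8 (firstChild): main
After 9 (lastChild): td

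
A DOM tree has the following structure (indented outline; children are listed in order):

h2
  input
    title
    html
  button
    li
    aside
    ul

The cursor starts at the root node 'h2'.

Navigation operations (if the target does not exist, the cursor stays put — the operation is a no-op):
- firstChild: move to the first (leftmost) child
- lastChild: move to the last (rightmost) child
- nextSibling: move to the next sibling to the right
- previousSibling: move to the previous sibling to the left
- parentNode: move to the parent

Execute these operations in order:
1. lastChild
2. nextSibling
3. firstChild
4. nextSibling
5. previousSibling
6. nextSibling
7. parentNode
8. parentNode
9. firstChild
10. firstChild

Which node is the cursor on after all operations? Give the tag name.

Answer: title

Derivation:
After 1 (lastChild): button
After 2 (nextSibling): button (no-op, stayed)
After 3 (firstChild): li
After 4 (nextSibling): aside
After 5 (previousSibling): li
After 6 (nextSibling): aside
After 7 (parentNode): button
After 8 (parentNode): h2
After 9 (firstChild): input
After 10 (firstChild): title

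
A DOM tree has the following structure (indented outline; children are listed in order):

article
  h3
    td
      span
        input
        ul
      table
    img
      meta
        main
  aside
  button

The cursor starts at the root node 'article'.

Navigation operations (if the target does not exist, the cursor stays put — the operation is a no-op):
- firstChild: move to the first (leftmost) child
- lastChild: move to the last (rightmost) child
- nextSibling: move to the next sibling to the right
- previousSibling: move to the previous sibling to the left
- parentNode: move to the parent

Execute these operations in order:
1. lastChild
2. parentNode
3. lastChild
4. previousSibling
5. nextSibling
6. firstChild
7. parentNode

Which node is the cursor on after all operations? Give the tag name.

After 1 (lastChild): button
After 2 (parentNode): article
After 3 (lastChild): button
After 4 (previousSibling): aside
After 5 (nextSibling): button
After 6 (firstChild): button (no-op, stayed)
After 7 (parentNode): article

Answer: article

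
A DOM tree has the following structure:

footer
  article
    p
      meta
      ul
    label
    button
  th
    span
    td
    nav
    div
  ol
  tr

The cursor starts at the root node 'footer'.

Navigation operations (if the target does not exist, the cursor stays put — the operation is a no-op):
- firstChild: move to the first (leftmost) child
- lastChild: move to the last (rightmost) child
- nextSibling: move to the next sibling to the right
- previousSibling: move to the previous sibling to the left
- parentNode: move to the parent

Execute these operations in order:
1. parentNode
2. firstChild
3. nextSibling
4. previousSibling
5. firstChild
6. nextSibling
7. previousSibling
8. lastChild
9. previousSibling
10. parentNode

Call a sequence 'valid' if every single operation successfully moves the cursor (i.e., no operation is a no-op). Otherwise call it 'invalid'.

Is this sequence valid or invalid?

After 1 (parentNode): footer (no-op, stayed)
After 2 (firstChild): article
After 3 (nextSibling): th
After 4 (previousSibling): article
After 5 (firstChild): p
After 6 (nextSibling): label
After 7 (previousSibling): p
After 8 (lastChild): ul
After 9 (previousSibling): meta
After 10 (parentNode): p

Answer: invalid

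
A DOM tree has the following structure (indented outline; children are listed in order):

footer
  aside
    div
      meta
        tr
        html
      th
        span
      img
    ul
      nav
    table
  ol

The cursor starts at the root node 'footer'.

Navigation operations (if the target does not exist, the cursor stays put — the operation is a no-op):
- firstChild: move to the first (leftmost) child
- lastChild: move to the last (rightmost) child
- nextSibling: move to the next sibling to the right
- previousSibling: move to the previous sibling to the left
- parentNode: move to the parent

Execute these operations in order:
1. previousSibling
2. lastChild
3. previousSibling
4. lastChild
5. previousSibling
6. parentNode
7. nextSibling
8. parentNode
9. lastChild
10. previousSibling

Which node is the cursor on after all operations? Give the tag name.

After 1 (previousSibling): footer (no-op, stayed)
After 2 (lastChild): ol
After 3 (previousSibling): aside
After 4 (lastChild): table
After 5 (previousSibling): ul
After 6 (parentNode): aside
After 7 (nextSibling): ol
After 8 (parentNode): footer
After 9 (lastChild): ol
After 10 (previousSibling): aside

Answer: aside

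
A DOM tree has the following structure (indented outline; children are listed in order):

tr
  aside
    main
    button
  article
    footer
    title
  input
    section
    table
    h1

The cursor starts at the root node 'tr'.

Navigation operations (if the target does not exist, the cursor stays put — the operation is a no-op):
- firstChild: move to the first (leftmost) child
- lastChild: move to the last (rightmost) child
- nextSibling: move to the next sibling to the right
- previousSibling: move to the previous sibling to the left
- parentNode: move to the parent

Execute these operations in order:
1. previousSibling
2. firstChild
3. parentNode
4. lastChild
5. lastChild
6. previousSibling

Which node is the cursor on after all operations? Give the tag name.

After 1 (previousSibling): tr (no-op, stayed)
After 2 (firstChild): aside
After 3 (parentNode): tr
After 4 (lastChild): input
After 5 (lastChild): h1
After 6 (previousSibling): table

Answer: table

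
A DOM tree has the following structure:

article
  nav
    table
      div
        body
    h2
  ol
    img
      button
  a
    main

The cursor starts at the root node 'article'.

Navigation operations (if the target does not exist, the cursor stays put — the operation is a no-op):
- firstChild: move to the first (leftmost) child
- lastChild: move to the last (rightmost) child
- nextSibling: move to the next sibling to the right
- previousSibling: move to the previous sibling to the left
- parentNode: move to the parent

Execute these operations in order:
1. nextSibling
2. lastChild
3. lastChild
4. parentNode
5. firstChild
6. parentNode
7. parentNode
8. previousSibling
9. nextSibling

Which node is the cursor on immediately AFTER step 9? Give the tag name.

Answer: article

Derivation:
After 1 (nextSibling): article (no-op, stayed)
After 2 (lastChild): a
After 3 (lastChild): main
After 4 (parentNode): a
After 5 (firstChild): main
After 6 (parentNode): a
After 7 (parentNode): article
After 8 (previousSibling): article (no-op, stayed)
After 9 (nextSibling): article (no-op, stayed)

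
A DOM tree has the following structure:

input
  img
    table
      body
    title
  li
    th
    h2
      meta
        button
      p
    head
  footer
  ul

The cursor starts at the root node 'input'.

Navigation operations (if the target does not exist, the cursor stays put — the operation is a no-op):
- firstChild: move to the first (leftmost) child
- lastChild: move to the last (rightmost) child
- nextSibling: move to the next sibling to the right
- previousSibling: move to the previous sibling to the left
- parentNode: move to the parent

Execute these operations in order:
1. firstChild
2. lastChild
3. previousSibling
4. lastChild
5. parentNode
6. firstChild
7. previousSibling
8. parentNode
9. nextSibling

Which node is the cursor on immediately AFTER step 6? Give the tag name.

After 1 (firstChild): img
After 2 (lastChild): title
After 3 (previousSibling): table
After 4 (lastChild): body
After 5 (parentNode): table
After 6 (firstChild): body

Answer: body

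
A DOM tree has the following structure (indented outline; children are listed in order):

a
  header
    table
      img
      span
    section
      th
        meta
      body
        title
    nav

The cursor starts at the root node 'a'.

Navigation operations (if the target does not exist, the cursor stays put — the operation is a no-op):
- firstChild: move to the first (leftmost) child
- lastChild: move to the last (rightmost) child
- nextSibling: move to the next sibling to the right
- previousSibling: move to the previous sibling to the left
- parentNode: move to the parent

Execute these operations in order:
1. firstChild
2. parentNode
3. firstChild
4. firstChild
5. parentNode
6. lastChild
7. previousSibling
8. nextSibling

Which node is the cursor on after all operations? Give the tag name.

After 1 (firstChild): header
After 2 (parentNode): a
After 3 (firstChild): header
After 4 (firstChild): table
After 5 (parentNode): header
After 6 (lastChild): nav
After 7 (previousSibling): section
After 8 (nextSibling): nav

Answer: nav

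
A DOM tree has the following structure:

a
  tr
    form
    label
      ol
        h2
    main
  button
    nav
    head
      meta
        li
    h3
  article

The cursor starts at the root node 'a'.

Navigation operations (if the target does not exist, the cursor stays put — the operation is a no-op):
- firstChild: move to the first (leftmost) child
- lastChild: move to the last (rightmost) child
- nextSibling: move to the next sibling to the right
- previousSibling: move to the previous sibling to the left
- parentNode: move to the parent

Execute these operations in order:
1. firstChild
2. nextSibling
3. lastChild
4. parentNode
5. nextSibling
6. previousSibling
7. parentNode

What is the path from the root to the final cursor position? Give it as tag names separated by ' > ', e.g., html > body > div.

Answer: a

Derivation:
After 1 (firstChild): tr
After 2 (nextSibling): button
After 3 (lastChild): h3
After 4 (parentNode): button
After 5 (nextSibling): article
After 6 (previousSibling): button
After 7 (parentNode): a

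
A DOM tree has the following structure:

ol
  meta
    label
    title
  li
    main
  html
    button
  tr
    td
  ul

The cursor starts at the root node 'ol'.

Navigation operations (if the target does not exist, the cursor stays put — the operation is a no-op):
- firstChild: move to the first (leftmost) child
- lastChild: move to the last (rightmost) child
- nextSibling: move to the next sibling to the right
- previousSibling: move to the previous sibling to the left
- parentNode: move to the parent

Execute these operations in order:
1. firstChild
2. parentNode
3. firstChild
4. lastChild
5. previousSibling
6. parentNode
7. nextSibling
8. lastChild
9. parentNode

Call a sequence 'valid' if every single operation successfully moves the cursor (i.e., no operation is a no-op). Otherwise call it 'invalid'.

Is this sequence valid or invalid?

Answer: valid

Derivation:
After 1 (firstChild): meta
After 2 (parentNode): ol
After 3 (firstChild): meta
After 4 (lastChild): title
After 5 (previousSibling): label
After 6 (parentNode): meta
After 7 (nextSibling): li
After 8 (lastChild): main
After 9 (parentNode): li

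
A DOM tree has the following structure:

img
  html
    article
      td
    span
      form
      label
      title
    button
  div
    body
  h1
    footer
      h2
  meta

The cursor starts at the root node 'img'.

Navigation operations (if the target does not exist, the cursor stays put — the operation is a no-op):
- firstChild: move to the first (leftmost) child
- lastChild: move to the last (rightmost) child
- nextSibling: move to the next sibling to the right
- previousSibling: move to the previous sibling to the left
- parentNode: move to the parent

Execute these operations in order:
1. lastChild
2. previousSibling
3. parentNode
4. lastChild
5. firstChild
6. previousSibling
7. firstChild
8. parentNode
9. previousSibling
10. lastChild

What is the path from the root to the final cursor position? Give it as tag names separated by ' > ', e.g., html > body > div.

Answer: img > div > body

Derivation:
After 1 (lastChild): meta
After 2 (previousSibling): h1
After 3 (parentNode): img
After 4 (lastChild): meta
After 5 (firstChild): meta (no-op, stayed)
After 6 (previousSibling): h1
After 7 (firstChild): footer
After 8 (parentNode): h1
After 9 (previousSibling): div
After 10 (lastChild): body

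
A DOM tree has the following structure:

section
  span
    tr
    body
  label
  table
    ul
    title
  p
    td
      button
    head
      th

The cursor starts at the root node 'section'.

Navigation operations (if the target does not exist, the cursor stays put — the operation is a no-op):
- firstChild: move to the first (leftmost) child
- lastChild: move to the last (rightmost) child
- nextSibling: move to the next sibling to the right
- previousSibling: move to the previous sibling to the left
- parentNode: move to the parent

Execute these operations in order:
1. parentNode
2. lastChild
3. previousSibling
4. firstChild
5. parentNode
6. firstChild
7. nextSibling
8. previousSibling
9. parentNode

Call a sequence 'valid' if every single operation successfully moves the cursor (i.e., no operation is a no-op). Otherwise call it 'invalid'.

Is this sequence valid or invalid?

After 1 (parentNode): section (no-op, stayed)
After 2 (lastChild): p
After 3 (previousSibling): table
After 4 (firstChild): ul
After 5 (parentNode): table
After 6 (firstChild): ul
After 7 (nextSibling): title
After 8 (previousSibling): ul
After 9 (parentNode): table

Answer: invalid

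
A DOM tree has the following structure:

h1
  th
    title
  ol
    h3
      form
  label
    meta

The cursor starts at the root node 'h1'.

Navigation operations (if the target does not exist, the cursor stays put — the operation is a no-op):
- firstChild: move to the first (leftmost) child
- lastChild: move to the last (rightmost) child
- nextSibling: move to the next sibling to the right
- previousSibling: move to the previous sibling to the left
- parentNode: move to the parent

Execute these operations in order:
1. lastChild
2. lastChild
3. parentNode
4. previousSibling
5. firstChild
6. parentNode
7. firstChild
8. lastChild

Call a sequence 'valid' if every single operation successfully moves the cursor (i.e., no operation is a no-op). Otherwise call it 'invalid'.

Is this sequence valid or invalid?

Answer: valid

Derivation:
After 1 (lastChild): label
After 2 (lastChild): meta
After 3 (parentNode): label
After 4 (previousSibling): ol
After 5 (firstChild): h3
After 6 (parentNode): ol
After 7 (firstChild): h3
After 8 (lastChild): form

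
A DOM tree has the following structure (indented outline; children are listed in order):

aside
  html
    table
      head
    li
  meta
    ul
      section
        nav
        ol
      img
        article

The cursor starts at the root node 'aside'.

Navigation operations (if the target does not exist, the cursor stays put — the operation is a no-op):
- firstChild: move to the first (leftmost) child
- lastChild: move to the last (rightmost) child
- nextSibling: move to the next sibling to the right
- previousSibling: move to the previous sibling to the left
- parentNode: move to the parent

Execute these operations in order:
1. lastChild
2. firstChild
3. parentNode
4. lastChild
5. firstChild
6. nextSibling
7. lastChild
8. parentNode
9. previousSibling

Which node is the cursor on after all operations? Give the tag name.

Answer: section

Derivation:
After 1 (lastChild): meta
After 2 (firstChild): ul
After 3 (parentNode): meta
After 4 (lastChild): ul
After 5 (firstChild): section
After 6 (nextSibling): img
After 7 (lastChild): article
After 8 (parentNode): img
After 9 (previousSibling): section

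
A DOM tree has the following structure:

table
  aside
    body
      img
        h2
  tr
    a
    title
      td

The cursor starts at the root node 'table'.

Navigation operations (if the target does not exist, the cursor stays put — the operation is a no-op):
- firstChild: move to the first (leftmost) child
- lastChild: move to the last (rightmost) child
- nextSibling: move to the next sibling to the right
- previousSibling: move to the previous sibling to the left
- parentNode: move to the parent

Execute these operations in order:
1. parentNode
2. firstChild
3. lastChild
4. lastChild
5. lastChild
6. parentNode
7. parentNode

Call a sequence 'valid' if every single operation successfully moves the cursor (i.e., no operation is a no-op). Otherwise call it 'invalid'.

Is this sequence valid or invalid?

Answer: invalid

Derivation:
After 1 (parentNode): table (no-op, stayed)
After 2 (firstChild): aside
After 3 (lastChild): body
After 4 (lastChild): img
After 5 (lastChild): h2
After 6 (parentNode): img
After 7 (parentNode): body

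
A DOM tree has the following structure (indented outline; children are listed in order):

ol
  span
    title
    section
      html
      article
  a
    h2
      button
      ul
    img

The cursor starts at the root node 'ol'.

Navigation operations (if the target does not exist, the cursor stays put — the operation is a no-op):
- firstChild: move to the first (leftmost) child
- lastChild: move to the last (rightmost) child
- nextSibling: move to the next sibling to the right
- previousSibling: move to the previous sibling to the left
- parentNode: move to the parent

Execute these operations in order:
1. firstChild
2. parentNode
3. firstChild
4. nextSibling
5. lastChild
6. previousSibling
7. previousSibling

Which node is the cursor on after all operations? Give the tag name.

Answer: h2

Derivation:
After 1 (firstChild): span
After 2 (parentNode): ol
After 3 (firstChild): span
After 4 (nextSibling): a
After 5 (lastChild): img
After 6 (previousSibling): h2
After 7 (previousSibling): h2 (no-op, stayed)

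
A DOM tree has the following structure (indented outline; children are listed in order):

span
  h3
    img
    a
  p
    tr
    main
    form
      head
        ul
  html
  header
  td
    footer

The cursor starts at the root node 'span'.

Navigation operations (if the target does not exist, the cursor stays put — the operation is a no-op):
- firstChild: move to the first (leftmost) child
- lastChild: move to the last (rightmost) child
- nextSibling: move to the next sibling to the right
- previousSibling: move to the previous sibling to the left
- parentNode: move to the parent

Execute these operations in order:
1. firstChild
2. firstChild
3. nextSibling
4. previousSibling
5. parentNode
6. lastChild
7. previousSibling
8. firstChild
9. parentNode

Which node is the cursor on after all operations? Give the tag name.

After 1 (firstChild): h3
After 2 (firstChild): img
After 3 (nextSibling): a
After 4 (previousSibling): img
After 5 (parentNode): h3
After 6 (lastChild): a
After 7 (previousSibling): img
After 8 (firstChild): img (no-op, stayed)
After 9 (parentNode): h3

Answer: h3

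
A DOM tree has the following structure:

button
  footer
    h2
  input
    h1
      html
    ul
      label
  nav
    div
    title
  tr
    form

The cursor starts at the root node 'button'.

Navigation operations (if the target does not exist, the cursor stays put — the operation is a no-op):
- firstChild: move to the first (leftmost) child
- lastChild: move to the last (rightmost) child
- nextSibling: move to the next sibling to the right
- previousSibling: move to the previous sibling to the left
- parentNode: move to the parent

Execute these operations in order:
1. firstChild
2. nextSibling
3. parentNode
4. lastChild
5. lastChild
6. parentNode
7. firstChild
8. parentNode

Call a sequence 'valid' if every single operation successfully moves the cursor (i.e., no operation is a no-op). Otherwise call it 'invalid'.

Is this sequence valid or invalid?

After 1 (firstChild): footer
After 2 (nextSibling): input
After 3 (parentNode): button
After 4 (lastChild): tr
After 5 (lastChild): form
After 6 (parentNode): tr
After 7 (firstChild): form
After 8 (parentNode): tr

Answer: valid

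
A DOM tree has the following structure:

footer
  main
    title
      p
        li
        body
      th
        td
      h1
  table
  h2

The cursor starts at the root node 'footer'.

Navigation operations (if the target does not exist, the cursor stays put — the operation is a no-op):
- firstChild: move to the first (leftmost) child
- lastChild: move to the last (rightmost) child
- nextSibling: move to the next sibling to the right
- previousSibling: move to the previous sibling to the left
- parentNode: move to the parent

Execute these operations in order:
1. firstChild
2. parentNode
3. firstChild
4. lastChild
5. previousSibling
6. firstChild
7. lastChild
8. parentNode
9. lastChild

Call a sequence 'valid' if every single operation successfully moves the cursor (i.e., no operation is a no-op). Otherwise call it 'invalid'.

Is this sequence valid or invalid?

After 1 (firstChild): main
After 2 (parentNode): footer
After 3 (firstChild): main
After 4 (lastChild): title
After 5 (previousSibling): title (no-op, stayed)
After 6 (firstChild): p
After 7 (lastChild): body
After 8 (parentNode): p
After 9 (lastChild): body

Answer: invalid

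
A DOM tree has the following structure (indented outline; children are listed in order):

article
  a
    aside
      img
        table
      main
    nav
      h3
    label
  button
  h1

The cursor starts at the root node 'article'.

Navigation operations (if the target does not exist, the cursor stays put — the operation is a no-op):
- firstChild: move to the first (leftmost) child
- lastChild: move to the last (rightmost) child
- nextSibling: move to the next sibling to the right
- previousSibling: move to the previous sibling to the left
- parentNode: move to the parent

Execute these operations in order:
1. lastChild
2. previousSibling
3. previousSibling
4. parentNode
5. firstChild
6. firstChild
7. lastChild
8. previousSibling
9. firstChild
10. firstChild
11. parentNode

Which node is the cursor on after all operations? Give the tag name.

Answer: img

Derivation:
After 1 (lastChild): h1
After 2 (previousSibling): button
After 3 (previousSibling): a
After 4 (parentNode): article
After 5 (firstChild): a
After 6 (firstChild): aside
After 7 (lastChild): main
After 8 (previousSibling): img
After 9 (firstChild): table
After 10 (firstChild): table (no-op, stayed)
After 11 (parentNode): img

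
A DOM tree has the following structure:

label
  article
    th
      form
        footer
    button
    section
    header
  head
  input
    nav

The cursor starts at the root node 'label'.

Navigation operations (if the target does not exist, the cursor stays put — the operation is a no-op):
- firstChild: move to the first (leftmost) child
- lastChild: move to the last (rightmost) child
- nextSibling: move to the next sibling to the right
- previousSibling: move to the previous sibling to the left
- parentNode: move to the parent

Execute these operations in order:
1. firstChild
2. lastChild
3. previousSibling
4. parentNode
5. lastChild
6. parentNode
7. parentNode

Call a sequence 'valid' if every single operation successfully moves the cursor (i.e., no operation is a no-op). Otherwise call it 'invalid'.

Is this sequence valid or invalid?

After 1 (firstChild): article
After 2 (lastChild): header
After 3 (previousSibling): section
After 4 (parentNode): article
After 5 (lastChild): header
After 6 (parentNode): article
After 7 (parentNode): label

Answer: valid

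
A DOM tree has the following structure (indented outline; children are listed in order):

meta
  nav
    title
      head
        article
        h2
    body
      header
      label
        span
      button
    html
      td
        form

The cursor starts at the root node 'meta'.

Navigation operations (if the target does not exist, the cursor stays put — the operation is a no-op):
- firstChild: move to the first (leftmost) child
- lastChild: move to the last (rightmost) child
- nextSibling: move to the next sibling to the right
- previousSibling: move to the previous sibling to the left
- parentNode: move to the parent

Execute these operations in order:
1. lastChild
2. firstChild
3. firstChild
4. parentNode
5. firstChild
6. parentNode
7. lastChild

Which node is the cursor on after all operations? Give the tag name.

After 1 (lastChild): nav
After 2 (firstChild): title
After 3 (firstChild): head
After 4 (parentNode): title
After 5 (firstChild): head
After 6 (parentNode): title
After 7 (lastChild): head

Answer: head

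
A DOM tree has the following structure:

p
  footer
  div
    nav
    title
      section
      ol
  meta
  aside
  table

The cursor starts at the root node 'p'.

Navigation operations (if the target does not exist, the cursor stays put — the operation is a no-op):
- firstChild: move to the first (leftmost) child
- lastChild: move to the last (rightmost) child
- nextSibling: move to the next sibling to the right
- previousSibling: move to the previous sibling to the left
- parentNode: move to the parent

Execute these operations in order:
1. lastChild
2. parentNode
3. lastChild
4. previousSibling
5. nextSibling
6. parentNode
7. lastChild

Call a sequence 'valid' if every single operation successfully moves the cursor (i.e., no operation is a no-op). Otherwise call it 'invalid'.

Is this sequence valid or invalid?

Answer: valid

Derivation:
After 1 (lastChild): table
After 2 (parentNode): p
After 3 (lastChild): table
After 4 (previousSibling): aside
After 5 (nextSibling): table
After 6 (parentNode): p
After 7 (lastChild): table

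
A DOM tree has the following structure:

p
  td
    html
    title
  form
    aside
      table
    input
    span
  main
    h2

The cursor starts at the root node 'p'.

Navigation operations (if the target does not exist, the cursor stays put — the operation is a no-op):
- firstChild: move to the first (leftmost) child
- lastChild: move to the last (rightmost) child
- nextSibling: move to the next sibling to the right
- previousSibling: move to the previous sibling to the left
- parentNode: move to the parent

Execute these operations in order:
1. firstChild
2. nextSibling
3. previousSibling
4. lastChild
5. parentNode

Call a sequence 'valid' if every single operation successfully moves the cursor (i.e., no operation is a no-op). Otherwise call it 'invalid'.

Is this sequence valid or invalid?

Answer: valid

Derivation:
After 1 (firstChild): td
After 2 (nextSibling): form
After 3 (previousSibling): td
After 4 (lastChild): title
After 5 (parentNode): td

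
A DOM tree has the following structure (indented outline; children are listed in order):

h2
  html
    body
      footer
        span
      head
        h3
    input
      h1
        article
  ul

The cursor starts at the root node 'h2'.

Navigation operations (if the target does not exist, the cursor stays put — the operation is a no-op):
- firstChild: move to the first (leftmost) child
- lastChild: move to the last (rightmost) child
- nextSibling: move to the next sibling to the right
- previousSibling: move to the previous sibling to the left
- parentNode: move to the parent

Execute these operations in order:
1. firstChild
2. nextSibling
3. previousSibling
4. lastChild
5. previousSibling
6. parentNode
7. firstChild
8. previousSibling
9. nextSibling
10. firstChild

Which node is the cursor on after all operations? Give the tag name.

After 1 (firstChild): html
After 2 (nextSibling): ul
After 3 (previousSibling): html
After 4 (lastChild): input
After 5 (previousSibling): body
After 6 (parentNode): html
After 7 (firstChild): body
After 8 (previousSibling): body (no-op, stayed)
After 9 (nextSibling): input
After 10 (firstChild): h1

Answer: h1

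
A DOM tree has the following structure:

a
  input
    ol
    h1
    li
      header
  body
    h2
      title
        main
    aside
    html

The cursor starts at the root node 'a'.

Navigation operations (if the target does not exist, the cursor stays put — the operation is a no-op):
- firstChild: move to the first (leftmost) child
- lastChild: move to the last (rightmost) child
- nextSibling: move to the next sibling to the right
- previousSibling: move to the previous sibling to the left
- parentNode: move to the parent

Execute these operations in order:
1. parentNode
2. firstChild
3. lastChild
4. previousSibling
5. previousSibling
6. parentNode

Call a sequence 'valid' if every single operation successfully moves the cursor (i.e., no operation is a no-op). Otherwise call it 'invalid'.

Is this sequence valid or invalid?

After 1 (parentNode): a (no-op, stayed)
After 2 (firstChild): input
After 3 (lastChild): li
After 4 (previousSibling): h1
After 5 (previousSibling): ol
After 6 (parentNode): input

Answer: invalid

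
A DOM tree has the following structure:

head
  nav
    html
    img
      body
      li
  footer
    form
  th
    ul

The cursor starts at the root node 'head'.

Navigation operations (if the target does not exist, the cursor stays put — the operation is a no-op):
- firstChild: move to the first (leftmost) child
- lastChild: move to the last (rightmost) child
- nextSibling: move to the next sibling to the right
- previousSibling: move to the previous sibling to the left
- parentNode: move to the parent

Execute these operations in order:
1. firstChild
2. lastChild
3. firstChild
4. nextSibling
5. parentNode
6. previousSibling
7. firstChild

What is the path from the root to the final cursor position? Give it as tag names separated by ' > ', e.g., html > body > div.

Answer: head > nav > html

Derivation:
After 1 (firstChild): nav
After 2 (lastChild): img
After 3 (firstChild): body
After 4 (nextSibling): li
After 5 (parentNode): img
After 6 (previousSibling): html
After 7 (firstChild): html (no-op, stayed)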